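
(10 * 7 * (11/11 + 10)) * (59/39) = 45430/39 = 1164.87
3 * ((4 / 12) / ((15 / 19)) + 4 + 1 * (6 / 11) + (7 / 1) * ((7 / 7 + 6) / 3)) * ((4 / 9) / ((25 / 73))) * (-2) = -6157696 / 37125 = -165.86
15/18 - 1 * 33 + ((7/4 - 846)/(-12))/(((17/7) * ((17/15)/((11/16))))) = -14.59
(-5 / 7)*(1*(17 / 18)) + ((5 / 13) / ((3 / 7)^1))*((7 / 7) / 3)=-205 / 546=-0.38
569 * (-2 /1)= -1138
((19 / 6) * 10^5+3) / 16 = 950009 / 48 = 19791.85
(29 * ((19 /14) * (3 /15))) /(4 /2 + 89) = 551 /6370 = 0.09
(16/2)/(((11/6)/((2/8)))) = 12/11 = 1.09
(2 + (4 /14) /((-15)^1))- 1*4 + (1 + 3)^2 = 1468 /105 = 13.98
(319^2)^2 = 10355301121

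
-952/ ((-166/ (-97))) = -46172/ 83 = -556.29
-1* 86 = -86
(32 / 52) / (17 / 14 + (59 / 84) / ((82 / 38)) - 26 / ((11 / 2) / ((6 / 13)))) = -303072 / 316199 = -0.96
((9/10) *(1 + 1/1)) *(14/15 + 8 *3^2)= 3282/25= 131.28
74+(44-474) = -356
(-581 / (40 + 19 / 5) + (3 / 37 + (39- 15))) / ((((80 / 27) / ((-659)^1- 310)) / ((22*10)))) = -2101944141 / 2701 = -778209.60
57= 57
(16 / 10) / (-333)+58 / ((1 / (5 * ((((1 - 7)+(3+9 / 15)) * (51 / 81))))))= -81072 / 185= -438.23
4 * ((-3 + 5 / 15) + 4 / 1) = 5.33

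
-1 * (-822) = 822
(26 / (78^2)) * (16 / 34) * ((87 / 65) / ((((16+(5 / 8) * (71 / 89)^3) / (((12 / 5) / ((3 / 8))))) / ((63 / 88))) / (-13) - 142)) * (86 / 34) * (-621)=1467429812360064 / 49378794255982165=0.03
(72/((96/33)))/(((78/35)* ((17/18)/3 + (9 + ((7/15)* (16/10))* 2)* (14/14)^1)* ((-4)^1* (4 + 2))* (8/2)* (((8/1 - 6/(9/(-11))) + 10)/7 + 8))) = -5457375/5924179456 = -0.00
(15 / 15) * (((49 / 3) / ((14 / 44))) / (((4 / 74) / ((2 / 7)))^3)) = 1114366 / 147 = 7580.72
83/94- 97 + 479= 35991/94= 382.88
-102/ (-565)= 102/ 565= 0.18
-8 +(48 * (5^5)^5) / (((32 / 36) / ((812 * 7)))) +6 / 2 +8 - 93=91474056243896484374910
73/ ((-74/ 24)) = -876/ 37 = -23.68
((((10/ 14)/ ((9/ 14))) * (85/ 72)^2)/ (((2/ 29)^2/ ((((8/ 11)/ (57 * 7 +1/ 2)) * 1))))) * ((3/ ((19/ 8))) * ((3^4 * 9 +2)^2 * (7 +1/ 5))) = 763975921700/ 265221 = 2880525.76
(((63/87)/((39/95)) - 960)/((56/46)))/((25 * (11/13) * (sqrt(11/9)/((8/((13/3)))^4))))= -413502299136 * sqrt(11)/3507719215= -390.98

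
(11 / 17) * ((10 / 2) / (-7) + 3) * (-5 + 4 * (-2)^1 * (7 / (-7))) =528 / 119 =4.44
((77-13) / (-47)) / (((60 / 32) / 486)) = -82944 / 235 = -352.95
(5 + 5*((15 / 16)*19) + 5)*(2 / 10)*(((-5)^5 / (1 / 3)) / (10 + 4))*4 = -2971875 / 56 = -53069.20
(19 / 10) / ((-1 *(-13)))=19 / 130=0.15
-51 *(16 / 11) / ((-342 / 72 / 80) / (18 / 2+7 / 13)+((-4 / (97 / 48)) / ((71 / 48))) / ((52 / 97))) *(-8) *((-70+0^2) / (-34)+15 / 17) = -697.50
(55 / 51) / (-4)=-55 / 204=-0.27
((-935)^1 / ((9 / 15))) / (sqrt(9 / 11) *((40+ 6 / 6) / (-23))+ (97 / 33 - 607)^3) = 234661160402244418174200 / 33191157304084915939776996373 - 517588075275975 *sqrt(11) / 33191157304084915939776996373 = 0.00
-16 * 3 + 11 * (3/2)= -63/2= -31.50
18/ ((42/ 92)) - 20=136/ 7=19.43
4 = 4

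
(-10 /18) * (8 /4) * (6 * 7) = -140 /3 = -46.67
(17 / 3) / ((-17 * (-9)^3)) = 1 / 2187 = 0.00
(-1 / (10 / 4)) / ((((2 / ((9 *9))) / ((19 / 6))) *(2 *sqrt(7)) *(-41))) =513 *sqrt(7) / 5740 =0.24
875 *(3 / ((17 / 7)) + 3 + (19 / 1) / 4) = 534625 / 68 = 7862.13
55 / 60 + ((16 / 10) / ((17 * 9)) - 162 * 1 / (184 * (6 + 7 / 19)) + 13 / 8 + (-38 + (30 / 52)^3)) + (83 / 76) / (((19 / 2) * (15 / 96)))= -58522115484593 / 1688542127415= -34.66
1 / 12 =0.08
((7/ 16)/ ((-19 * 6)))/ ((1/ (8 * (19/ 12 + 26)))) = -2317/ 2736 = -0.85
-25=-25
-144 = -144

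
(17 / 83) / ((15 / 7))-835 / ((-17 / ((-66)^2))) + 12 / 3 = 4528475383 / 21165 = 213960.57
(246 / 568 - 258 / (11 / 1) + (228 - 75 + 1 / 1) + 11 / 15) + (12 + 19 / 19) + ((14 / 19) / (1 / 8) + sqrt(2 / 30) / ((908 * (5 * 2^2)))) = sqrt(15) / 272400 + 134091101 / 890340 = 150.61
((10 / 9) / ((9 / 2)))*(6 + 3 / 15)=124 / 81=1.53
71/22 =3.23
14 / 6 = 7 / 3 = 2.33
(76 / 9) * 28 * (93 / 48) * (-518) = -237301.56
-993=-993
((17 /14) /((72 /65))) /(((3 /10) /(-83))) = -458575 /1512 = -303.29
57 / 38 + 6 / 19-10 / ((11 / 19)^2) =-128831 / 4598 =-28.02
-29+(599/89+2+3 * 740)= 2199.73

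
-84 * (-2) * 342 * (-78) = -4481568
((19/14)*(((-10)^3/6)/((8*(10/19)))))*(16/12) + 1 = -8899/126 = -70.63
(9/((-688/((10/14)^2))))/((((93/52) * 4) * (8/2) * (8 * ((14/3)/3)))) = -8775/468192256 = -0.00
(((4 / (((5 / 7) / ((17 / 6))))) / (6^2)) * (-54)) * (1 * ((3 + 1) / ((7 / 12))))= -816 / 5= -163.20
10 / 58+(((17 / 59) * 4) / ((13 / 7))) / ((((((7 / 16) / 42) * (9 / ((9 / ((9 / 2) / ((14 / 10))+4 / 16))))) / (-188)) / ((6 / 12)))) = -1616.41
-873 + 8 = -865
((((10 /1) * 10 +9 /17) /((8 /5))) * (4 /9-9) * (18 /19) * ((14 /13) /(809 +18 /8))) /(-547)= 167482 /135514327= 0.00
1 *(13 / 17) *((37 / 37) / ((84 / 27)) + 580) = 211237 / 476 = 443.78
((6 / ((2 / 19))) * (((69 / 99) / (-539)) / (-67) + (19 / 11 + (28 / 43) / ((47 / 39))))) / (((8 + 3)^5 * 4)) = 25942238107 / 129296268816253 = 0.00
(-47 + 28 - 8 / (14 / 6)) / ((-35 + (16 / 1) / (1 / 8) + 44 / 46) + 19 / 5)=-18055 / 78694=-0.23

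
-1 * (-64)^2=-4096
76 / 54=38 / 27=1.41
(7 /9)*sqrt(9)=7 /3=2.33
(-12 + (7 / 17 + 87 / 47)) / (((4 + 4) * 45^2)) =-389 / 647190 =-0.00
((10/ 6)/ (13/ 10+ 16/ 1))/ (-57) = -50/ 29583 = -0.00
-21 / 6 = -3.50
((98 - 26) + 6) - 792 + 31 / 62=-1427 / 2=-713.50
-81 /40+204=8079 /40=201.98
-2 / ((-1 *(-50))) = -1 / 25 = -0.04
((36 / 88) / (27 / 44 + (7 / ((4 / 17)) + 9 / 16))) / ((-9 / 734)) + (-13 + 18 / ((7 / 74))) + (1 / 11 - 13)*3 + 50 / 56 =231973717 / 1676444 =138.37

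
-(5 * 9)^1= -45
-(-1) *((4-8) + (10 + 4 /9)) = 58 /9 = 6.44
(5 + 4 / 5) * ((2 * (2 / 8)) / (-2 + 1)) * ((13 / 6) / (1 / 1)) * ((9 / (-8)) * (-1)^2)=1131 / 160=7.07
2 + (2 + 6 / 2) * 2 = 12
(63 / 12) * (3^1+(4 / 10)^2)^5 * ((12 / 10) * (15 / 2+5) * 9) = 1744690978233 / 7812500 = 223320.45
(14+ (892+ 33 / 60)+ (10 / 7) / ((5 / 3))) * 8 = 254074 / 35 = 7259.26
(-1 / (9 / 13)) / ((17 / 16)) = -208 / 153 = -1.36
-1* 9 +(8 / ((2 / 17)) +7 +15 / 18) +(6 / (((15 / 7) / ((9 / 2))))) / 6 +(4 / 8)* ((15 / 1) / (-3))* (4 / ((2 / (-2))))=1184 / 15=78.93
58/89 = 0.65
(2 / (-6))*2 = -2 / 3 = -0.67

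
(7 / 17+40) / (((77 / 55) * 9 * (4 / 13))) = 14885 / 1428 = 10.42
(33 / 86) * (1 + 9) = 165 / 43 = 3.84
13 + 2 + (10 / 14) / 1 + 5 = 145 / 7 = 20.71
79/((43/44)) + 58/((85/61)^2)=110.71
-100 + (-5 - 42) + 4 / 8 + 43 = -207 / 2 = -103.50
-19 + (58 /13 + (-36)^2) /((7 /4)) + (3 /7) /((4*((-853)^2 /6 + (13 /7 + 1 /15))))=3356258901105 /4634942858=724.12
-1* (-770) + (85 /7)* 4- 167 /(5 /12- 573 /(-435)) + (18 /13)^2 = 369236958 /509873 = 724.17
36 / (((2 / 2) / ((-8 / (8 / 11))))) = -396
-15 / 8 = -1.88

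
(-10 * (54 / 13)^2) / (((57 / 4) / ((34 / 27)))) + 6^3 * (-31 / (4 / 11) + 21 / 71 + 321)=11620337418 / 227981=50970.64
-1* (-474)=474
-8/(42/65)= -260/21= -12.38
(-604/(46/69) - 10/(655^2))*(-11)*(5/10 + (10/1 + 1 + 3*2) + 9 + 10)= 31212341798/85805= 363759.01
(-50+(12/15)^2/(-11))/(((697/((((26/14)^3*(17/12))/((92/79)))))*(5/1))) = -1194634129/10673817000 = -0.11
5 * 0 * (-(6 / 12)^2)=0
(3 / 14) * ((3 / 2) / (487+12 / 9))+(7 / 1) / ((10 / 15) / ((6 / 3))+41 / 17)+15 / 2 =206139 / 20510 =10.05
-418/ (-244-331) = 418/ 575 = 0.73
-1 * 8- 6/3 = -10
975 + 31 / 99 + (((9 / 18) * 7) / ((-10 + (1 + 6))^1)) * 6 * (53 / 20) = 1894391 / 1980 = 956.76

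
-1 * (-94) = 94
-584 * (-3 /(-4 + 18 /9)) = -876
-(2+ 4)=-6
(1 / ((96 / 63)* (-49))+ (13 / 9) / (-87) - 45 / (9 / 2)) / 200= -1759181 / 35078400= -0.05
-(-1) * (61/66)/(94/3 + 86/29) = 1769/65648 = 0.03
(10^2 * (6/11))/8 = 75/11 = 6.82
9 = 9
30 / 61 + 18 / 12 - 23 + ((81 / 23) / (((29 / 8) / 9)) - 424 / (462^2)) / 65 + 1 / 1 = -1121842589011 / 56448574182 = -19.87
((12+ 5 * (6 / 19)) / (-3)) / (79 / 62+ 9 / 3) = -5332 / 5035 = -1.06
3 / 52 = 0.06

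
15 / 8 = 1.88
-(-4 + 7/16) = 57/16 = 3.56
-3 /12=-1 /4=-0.25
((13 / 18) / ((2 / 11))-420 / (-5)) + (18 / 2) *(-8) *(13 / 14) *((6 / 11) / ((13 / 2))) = 228307 / 2772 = 82.36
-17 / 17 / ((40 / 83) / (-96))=996 / 5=199.20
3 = 3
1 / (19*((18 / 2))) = 1 / 171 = 0.01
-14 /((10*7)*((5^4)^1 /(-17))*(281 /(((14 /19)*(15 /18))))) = 119 /10010625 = 0.00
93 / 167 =0.56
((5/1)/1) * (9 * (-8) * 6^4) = -466560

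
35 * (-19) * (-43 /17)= 28595 /17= 1682.06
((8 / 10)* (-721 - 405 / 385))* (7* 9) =-2001528 / 55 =-36391.42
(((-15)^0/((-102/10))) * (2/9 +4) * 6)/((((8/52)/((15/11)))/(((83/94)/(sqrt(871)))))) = -39425 * sqrt(871)/1766589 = -0.66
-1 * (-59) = 59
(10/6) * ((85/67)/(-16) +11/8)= 2315/1072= 2.16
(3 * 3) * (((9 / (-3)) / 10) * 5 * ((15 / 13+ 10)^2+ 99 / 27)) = -292203 / 169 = -1729.01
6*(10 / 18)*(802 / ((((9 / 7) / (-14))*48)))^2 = 1930416005 / 17496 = 110334.71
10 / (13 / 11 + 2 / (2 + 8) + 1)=550 / 131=4.20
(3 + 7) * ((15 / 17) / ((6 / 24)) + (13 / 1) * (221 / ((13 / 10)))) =376300 / 17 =22135.29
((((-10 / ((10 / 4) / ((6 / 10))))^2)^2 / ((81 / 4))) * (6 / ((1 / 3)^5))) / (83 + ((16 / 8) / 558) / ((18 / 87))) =28.77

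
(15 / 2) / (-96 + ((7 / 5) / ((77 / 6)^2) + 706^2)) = 0.00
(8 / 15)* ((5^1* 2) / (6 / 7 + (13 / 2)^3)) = 896 / 46281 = 0.02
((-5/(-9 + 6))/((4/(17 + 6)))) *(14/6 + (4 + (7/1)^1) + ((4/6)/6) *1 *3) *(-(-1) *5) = 23575/36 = 654.86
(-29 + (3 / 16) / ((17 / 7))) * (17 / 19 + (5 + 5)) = -1628469 / 5168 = -315.11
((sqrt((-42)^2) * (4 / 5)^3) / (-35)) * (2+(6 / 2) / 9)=-1.43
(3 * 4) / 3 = 4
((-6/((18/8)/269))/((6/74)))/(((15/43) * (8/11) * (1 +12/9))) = -4707769/315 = -14945.30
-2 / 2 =-1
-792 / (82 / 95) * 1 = -37620 / 41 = -917.56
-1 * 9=-9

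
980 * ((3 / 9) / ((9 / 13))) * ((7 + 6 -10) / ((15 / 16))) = 40768 / 27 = 1509.93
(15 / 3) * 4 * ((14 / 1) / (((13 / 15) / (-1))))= -323.08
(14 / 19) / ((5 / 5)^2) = 14 / 19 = 0.74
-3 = -3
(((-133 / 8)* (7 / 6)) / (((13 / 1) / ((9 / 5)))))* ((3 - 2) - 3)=5.37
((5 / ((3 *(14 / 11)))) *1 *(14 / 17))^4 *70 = 640543750 / 6765201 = 94.68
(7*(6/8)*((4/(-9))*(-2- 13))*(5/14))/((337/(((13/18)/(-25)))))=-13/12132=-0.00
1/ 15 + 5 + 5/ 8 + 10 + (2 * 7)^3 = 331163/ 120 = 2759.69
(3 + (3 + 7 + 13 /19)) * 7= 1820 /19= 95.79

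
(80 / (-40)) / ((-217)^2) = -2 / 47089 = -0.00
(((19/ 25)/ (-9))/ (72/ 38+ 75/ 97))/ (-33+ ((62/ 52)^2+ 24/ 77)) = 165700444/ 163685309625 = 0.00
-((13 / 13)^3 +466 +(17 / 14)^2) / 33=-30607 / 2156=-14.20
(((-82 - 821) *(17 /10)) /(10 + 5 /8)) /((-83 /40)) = 28896 /415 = 69.63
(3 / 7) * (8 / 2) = 12 / 7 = 1.71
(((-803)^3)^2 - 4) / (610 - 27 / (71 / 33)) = 75836433232559625 / 169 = 448736291316920.86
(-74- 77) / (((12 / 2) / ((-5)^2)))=-3775 / 6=-629.17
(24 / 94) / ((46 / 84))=0.47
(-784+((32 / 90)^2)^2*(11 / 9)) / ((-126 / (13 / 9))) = 188066379176 / 20925489375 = 8.99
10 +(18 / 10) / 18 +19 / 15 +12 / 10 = 377 / 30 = 12.57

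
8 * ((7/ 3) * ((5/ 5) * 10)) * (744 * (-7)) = -972160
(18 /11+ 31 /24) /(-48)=-773 /12672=-0.06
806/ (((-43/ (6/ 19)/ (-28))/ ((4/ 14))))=38688/ 817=47.35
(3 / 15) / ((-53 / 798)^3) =-682.67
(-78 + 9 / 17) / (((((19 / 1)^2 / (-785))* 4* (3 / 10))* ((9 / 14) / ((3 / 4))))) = 12061525 / 73644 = 163.78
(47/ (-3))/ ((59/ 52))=-2444/ 177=-13.81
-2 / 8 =-1 / 4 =-0.25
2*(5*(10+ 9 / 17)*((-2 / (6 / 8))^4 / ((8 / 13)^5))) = 332307235 / 5508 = 60331.74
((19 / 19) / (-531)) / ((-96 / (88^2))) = 242 / 1593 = 0.15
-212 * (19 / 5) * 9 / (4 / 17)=-154071 / 5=-30814.20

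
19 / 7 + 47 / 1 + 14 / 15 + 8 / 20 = 51.05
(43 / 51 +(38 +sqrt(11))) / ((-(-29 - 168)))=sqrt(11) / 197 +1981 / 10047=0.21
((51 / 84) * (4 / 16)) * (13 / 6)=221 / 672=0.33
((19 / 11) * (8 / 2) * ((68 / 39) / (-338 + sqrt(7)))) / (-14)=2584 * sqrt(7) / 343053711 + 67184 / 26388747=0.00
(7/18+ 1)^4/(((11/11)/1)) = 390625/104976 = 3.72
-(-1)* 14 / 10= 7 / 5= 1.40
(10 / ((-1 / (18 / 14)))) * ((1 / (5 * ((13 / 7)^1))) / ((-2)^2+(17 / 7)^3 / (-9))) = -55566 / 96655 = -0.57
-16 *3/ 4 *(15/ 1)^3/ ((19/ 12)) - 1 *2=-486038/ 19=-25580.95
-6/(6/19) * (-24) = 456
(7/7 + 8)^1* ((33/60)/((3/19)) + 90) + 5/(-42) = 353317/420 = 841.23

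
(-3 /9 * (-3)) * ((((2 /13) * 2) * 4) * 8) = 128 /13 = 9.85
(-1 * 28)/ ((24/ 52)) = -182/ 3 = -60.67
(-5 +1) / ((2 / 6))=-12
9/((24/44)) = 33/2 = 16.50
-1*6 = -6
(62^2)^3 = 56800235584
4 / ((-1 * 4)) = -1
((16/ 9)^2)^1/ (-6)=-128/ 243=-0.53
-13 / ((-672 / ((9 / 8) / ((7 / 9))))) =0.03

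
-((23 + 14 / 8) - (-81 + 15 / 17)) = -7131 / 68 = -104.87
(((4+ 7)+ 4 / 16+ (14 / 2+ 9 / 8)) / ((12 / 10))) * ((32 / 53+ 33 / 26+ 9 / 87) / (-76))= -3221675 / 7672704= -0.42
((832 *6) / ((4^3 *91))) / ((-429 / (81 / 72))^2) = 27 / 4580576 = 0.00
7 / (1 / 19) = 133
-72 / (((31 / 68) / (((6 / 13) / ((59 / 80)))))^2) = -76706611200 / 565345729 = -135.68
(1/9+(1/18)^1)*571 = 571/6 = 95.17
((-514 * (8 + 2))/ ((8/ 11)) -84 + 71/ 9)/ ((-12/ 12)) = 128585/ 18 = 7143.61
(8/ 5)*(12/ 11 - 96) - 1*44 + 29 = -9177/ 55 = -166.85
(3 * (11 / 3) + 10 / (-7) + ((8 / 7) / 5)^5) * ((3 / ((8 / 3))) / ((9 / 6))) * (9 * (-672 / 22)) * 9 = -1465996088988 / 82534375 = -17762.25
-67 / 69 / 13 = -67 / 897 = -0.07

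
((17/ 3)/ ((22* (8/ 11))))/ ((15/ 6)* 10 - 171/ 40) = 85/ 4974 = 0.02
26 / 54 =13 / 27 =0.48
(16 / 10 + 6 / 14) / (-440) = -71 / 15400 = -0.00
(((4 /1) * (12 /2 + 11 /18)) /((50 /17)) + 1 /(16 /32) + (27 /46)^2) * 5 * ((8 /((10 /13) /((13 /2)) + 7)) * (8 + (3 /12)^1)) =10032824087 /19091610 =525.51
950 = 950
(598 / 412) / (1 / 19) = 5681 / 206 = 27.58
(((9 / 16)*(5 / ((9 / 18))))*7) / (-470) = -63 / 752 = -0.08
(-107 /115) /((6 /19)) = -2033 /690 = -2.95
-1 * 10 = -10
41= 41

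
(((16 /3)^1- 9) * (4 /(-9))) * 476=20944 /27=775.70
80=80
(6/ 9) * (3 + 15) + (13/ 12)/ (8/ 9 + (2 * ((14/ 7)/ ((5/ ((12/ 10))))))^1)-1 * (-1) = 1739/ 128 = 13.59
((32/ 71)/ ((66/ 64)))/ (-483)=-1024/ 1131669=-0.00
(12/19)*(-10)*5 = -600/19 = -31.58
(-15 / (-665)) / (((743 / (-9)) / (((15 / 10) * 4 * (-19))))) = 162 / 5201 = 0.03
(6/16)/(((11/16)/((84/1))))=504/11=45.82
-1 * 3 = -3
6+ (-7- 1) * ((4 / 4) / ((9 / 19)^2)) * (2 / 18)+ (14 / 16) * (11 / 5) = 3.96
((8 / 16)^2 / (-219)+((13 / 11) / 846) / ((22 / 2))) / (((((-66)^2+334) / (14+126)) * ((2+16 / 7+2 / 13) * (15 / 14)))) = -9658831 / 1517036481180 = -0.00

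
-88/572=-2/13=-0.15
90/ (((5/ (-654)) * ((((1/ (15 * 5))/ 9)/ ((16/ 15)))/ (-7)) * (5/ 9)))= 106795584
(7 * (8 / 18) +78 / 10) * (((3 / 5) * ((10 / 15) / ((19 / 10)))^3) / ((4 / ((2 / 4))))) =0.04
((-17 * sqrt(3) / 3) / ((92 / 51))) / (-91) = 289 * sqrt(3) / 8372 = 0.06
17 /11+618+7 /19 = 129562 /209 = 619.91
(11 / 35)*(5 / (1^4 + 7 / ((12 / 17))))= 132 / 917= 0.14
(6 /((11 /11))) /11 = 6 /11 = 0.55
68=68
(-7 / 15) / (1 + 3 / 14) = -98 / 255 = -0.38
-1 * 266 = -266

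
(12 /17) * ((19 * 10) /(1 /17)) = 2280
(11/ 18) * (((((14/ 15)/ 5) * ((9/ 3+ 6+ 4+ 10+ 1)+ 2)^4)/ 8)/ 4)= 2199197/ 1350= 1629.03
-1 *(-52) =52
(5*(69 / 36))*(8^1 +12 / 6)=575 / 6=95.83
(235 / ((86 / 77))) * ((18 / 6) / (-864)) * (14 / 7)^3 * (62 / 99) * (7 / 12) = -356965 / 167184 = -2.14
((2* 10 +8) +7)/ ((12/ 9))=105/ 4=26.25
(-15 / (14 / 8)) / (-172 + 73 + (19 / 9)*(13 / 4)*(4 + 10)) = 1080 / 371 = 2.91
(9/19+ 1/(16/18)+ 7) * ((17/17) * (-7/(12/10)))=-45745/912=-50.16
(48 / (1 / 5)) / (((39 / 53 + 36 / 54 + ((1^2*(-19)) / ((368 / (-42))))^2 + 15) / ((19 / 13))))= 24546954240 / 1476922291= 16.62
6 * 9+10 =64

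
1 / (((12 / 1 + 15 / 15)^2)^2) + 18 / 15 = 1.20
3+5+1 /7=8.14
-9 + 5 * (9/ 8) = -27/ 8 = -3.38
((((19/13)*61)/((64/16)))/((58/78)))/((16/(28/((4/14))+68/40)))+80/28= 24637183/129920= 189.63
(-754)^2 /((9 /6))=1137032 /3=379010.67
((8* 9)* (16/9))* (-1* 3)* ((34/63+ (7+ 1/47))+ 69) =-29017216/987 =-29399.41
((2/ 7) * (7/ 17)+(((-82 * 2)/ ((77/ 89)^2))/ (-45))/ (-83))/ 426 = 11102941/ 80186375115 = 0.00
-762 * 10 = -7620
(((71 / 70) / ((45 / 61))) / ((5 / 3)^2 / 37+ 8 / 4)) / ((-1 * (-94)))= 160247 / 22733900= 0.01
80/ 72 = 10/ 9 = 1.11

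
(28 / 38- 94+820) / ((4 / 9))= 31068 / 19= 1635.16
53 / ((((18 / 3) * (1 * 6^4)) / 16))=53 / 486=0.11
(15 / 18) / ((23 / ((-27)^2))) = 1215 / 46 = 26.41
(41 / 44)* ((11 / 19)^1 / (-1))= -41 / 76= -0.54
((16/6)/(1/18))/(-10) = -24/5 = -4.80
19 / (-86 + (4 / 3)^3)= -513 / 2258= -0.23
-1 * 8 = -8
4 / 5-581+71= -509.20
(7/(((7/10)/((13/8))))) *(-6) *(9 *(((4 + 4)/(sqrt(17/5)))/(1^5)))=-7020 *sqrt(85)/17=-3807.13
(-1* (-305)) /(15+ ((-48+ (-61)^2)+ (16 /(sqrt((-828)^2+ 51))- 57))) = 0.08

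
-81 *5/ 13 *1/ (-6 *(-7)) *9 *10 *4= -24300/ 91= -267.03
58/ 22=29/ 11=2.64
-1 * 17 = -17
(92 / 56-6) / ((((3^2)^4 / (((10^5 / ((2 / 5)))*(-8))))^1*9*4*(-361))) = -15250000 / 149216823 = -0.10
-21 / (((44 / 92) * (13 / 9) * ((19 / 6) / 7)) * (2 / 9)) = -821583 / 2717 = -302.39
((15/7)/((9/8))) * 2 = 80/21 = 3.81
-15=-15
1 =1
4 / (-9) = -4 / 9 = -0.44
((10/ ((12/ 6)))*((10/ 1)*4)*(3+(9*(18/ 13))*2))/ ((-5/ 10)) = -145200/ 13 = -11169.23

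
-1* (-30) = 30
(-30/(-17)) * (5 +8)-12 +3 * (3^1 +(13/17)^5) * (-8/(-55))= 965560566/78092135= 12.36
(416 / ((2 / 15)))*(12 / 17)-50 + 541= 45787 / 17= 2693.35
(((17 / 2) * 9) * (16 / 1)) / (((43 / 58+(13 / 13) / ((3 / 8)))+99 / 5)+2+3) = 1064880 / 24541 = 43.39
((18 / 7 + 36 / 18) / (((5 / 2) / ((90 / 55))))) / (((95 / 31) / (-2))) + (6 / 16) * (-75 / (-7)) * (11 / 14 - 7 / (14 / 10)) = -77361363 / 4096400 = -18.89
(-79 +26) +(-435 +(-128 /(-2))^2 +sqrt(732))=2* sqrt(183) +3608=3635.06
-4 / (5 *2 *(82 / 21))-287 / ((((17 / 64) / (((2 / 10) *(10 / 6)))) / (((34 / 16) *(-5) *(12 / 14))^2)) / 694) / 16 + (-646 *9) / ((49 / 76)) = -26211241173 / 20090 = -1304690.95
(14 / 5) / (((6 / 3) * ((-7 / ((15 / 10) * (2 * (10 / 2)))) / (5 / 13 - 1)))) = 24 / 13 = 1.85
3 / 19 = 0.16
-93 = -93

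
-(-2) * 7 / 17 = 14 / 17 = 0.82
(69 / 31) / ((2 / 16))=552 / 31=17.81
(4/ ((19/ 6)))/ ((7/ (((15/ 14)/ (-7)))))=-180/ 6517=-0.03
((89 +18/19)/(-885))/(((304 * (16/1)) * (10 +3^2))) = -1709/1553975040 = -0.00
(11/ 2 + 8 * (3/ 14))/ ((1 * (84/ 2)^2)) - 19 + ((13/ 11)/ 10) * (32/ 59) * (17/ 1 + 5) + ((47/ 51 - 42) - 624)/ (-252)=-5553406909/ 371551320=-14.95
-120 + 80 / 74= -4400 / 37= -118.92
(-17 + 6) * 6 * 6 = -396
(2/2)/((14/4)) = 2/7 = 0.29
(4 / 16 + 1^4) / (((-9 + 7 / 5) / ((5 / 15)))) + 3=1343 / 456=2.95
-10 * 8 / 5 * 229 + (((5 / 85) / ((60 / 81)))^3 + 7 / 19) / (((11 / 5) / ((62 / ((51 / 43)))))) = -153132861375059 / 41894133600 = -3655.23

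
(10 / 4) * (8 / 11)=20 / 11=1.82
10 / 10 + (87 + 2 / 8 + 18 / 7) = 2543 / 28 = 90.82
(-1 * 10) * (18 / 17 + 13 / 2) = -75.59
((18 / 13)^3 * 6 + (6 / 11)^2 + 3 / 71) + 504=9819740523 / 18874427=520.27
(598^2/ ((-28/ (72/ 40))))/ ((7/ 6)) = -4827654/ 245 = -19704.71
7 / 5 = 1.40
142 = 142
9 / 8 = 1.12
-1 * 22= -22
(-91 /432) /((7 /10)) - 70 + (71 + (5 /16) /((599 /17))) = 183193 /258768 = 0.71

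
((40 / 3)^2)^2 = 2560000 / 81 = 31604.94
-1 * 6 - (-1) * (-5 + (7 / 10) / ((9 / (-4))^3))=-40319 / 3645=-11.06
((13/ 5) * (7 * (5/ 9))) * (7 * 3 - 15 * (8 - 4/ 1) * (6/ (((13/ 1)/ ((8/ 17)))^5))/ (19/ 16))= 490806900107111/ 2311494539289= 212.33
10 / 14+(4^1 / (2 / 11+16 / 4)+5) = 1074 / 161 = 6.67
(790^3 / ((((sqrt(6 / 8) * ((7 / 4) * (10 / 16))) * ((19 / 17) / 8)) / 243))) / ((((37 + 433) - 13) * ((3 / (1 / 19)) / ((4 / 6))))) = 15449081241600 * sqrt(3) / 1154839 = 23170843.42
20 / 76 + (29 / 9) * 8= 4453 / 171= 26.04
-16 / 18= -8 / 9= -0.89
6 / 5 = 1.20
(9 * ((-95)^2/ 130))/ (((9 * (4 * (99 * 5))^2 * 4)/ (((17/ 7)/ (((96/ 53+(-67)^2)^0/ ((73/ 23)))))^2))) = 555969241/ 2113710318720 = 0.00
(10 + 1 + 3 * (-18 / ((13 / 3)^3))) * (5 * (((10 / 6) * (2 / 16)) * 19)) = 10786775 / 52728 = 204.57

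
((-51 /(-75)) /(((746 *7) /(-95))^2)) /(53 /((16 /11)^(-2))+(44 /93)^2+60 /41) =263324487393 /133175851654458032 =0.00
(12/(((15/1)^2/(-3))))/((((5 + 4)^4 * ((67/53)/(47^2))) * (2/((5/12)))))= -117077/13187610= -0.01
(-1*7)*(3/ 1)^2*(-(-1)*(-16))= 1008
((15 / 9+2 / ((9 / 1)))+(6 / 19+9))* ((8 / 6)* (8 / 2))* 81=91968 / 19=4840.42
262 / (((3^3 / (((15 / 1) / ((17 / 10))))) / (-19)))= -248900 / 153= -1626.80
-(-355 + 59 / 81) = 28696 / 81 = 354.27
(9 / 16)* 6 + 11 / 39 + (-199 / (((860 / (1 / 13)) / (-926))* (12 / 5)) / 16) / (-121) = 31631277 / 8657792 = 3.65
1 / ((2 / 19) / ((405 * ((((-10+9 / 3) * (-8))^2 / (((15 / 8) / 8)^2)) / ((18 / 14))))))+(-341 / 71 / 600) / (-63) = 458498365194581 / 2683800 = 170839244.80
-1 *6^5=-7776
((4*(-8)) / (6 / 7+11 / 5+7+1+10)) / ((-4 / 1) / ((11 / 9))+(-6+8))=80 / 67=1.19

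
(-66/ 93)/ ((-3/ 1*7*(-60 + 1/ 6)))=-44/ 77903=-0.00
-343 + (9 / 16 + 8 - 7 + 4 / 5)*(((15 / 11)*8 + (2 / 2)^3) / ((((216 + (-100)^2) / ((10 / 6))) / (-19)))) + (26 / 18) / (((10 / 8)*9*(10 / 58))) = -1246463089247 / 3640982400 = -342.34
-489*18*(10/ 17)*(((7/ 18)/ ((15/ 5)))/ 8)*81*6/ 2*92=-31885245/ 17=-1875602.65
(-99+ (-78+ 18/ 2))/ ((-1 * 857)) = 168/ 857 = 0.20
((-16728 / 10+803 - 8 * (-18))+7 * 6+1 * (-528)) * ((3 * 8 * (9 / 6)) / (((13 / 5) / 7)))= -1526868 / 13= -117451.38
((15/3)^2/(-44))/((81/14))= -175/1782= -0.10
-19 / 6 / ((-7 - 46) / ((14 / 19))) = 0.04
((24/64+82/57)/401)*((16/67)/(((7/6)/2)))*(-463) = -3063208/3573311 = -0.86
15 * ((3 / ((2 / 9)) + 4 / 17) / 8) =7005 / 272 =25.75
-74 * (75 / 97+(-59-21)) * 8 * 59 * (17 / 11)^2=77573865520 / 11737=6609343.57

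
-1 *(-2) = 2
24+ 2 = 26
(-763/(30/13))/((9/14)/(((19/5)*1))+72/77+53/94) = -682040359/3440940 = -198.21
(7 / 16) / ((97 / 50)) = 0.23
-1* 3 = -3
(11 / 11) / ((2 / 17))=17 / 2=8.50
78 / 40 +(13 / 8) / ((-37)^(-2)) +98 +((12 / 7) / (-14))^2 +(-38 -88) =2198.59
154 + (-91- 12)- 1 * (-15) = 66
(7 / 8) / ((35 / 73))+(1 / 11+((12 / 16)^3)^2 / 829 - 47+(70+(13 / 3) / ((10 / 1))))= 14202574813 / 560271360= 25.35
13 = 13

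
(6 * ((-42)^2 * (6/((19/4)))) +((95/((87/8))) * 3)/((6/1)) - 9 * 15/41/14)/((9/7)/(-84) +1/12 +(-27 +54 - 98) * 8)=-88822804931/3772064452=-23.55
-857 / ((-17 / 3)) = 2571 / 17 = 151.24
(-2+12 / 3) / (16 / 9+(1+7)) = 9 / 44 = 0.20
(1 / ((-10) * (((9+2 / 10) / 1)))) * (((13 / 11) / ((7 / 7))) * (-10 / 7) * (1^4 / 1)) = 65 / 3542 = 0.02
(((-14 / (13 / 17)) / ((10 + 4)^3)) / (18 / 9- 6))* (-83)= -1411 / 10192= -0.14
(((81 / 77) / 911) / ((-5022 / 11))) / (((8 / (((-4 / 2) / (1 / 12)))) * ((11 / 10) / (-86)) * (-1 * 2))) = 645 / 2174557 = 0.00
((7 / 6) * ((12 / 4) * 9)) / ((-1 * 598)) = -0.05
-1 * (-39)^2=-1521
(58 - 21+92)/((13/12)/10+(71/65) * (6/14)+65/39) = 93912/1633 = 57.51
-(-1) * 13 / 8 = 13 / 8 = 1.62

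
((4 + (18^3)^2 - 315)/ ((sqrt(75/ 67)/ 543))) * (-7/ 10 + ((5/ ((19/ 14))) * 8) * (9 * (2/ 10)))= 61235286248591 * sqrt(201)/ 950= 913852650415.71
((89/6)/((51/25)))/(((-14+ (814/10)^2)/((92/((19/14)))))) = 35822500/480524193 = 0.07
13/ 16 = 0.81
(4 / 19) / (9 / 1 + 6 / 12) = 8 / 361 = 0.02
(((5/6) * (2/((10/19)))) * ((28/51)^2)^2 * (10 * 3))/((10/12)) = 23356928/2255067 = 10.36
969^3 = 909853209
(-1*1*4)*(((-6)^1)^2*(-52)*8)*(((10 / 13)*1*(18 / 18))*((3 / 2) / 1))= 69120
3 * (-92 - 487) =-1737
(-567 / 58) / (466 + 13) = -0.02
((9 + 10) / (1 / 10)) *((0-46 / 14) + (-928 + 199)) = -973940 / 7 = -139134.29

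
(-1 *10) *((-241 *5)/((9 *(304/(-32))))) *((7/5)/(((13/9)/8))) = -269920/247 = -1092.79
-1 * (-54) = 54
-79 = -79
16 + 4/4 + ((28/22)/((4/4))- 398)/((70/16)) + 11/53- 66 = -2845946/20405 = -139.47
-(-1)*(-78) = -78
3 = 3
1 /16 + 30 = 481 /16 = 30.06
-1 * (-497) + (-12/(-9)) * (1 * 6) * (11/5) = 2573/5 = 514.60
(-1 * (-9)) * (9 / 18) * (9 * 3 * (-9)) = -2187 / 2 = -1093.50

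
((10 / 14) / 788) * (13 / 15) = 13 / 16548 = 0.00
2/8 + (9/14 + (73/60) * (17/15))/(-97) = 70019/305550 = 0.23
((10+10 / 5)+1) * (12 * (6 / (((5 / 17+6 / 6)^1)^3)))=574821 / 1331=431.87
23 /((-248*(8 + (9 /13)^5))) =-8539739 /751289464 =-0.01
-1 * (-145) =145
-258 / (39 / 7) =-602 / 13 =-46.31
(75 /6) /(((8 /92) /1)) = 575 /4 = 143.75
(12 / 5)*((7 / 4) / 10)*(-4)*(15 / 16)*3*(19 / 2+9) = -6993 / 80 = -87.41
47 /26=1.81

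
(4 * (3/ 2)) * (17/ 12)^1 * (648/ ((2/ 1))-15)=5253/ 2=2626.50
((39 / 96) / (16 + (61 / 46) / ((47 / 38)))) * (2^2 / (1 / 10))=14053 / 14764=0.95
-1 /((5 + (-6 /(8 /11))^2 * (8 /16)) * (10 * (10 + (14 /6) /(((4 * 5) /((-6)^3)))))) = 4 /23731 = 0.00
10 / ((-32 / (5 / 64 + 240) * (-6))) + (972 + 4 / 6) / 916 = 13.57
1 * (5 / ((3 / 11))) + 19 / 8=497 / 24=20.71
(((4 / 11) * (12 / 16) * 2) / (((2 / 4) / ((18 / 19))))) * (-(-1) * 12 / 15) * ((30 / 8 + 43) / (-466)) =-1836 / 22135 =-0.08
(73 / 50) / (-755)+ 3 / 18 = 9328 / 56625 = 0.16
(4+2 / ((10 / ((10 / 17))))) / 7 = 10 / 17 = 0.59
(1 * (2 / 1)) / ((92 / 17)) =17 / 46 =0.37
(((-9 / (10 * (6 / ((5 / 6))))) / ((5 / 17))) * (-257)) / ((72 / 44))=48059 / 720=66.75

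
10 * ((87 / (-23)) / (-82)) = 435 / 943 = 0.46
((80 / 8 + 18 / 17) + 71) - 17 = 1106 / 17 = 65.06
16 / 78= 8 / 39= 0.21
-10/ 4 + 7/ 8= -13/ 8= -1.62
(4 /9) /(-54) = -2 /243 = -0.01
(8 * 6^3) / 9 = 192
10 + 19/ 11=129/ 11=11.73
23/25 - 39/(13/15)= -44.08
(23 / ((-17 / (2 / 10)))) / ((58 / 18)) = -207 / 2465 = -0.08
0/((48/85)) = 0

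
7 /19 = 0.37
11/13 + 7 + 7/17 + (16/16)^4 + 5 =3151/221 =14.26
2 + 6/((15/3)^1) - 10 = -34/5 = -6.80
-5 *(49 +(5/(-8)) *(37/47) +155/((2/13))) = -1985295/376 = -5280.04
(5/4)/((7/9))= 45/28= 1.61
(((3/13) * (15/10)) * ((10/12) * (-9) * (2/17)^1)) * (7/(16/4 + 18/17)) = -945/2236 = -0.42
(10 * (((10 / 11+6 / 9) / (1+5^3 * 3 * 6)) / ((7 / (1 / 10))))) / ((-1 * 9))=-52 / 4679829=-0.00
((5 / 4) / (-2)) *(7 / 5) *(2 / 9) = -7 / 36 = -0.19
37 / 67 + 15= 1042 / 67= 15.55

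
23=23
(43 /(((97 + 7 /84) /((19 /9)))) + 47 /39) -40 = -37.86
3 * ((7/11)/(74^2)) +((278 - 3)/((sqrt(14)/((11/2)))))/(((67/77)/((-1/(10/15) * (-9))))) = 21/60236 +898425 * sqrt(14)/536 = 6271.64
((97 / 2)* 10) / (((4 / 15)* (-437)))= -7275 / 1748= -4.16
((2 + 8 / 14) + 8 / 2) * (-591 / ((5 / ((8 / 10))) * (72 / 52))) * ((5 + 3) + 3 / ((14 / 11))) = -3416374 / 735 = -4648.13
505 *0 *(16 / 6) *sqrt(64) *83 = 0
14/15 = 0.93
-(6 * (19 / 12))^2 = -361 / 4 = -90.25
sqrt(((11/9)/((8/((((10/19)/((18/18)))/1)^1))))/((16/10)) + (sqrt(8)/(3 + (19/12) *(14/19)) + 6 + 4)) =sqrt(2495232 *sqrt(2) + 52245250)/2280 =3.28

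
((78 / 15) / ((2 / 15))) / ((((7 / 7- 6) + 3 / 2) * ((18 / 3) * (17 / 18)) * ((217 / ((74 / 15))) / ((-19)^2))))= -2083692 / 129115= -16.14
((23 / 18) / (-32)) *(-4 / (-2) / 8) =-23 / 2304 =-0.01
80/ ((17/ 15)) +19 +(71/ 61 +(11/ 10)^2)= 9536477/ 103700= 91.96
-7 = -7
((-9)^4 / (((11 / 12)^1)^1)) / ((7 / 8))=629856 / 77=8179.95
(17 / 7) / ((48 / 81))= 459 / 112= 4.10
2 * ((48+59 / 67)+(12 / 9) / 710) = 97.76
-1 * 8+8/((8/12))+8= 12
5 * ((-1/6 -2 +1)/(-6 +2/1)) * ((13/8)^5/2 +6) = 26757815/1572864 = 17.01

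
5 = 5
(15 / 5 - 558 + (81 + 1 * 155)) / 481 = -0.66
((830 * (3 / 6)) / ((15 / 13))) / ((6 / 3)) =1079 / 6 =179.83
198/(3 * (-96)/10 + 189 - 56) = 990/521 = 1.90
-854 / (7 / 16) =-1952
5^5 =3125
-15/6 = -5/2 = -2.50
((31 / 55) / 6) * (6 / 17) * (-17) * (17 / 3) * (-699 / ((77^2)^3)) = 122791 / 11463230904895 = 0.00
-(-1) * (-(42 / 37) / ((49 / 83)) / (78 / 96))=-7968 / 3367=-2.37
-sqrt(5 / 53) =-sqrt(265) / 53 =-0.31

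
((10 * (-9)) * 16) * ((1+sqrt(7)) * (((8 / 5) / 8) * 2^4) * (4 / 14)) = -9216 * sqrt(7) / 7 - 9216 / 7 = -4799.89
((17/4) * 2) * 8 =68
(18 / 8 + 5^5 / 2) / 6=6259 / 24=260.79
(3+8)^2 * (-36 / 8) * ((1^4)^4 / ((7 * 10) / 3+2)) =-21.49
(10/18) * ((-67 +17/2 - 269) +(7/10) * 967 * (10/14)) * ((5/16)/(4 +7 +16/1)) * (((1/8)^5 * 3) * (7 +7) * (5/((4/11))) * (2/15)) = 25025/10616832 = 0.00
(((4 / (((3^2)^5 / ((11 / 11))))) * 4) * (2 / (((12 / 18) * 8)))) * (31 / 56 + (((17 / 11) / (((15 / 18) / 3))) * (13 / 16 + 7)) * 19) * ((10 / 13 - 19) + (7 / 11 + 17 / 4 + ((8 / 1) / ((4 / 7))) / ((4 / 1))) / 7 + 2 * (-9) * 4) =-30245901857 / 4045617576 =-7.48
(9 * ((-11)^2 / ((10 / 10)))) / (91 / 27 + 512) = 243 / 115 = 2.11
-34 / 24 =-17 / 12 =-1.42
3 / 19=0.16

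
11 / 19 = 0.58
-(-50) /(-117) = -50 /117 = -0.43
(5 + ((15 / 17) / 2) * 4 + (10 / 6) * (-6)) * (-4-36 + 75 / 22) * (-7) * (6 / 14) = -12075 / 34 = -355.15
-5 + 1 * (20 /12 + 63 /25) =-61 /75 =-0.81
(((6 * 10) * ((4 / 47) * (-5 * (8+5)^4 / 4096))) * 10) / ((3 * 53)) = -3570125 / 318848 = -11.20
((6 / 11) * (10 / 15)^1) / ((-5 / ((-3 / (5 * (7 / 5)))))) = 12 / 385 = 0.03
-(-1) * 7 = 7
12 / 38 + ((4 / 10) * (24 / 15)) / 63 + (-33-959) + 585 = -12169721 / 29925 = -406.67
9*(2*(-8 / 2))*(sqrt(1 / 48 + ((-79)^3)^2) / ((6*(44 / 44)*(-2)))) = 7*sqrt(714379461123) / 2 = 2958234.00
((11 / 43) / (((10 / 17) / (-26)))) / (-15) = 2431 / 3225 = 0.75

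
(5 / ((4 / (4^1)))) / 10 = 1 / 2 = 0.50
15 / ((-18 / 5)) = -25 / 6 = -4.17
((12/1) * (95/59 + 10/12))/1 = 1730/59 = 29.32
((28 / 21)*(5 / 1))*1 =20 / 3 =6.67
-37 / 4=-9.25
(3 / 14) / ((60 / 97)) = 97 / 280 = 0.35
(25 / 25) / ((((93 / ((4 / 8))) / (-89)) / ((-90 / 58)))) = 1335 / 1798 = 0.74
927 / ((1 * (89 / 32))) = 29664 / 89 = 333.30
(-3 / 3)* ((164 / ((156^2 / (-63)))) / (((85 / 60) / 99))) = 29.67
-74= -74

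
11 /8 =1.38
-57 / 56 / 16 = -57 / 896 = -0.06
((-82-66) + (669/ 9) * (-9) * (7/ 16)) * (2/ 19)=-7051/ 152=-46.39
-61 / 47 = -1.30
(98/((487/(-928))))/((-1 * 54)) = 45472/13149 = 3.46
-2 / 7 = -0.29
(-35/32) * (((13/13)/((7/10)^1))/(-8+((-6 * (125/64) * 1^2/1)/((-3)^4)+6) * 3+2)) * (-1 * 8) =3600/3331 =1.08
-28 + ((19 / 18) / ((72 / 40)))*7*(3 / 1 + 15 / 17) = -5537 / 459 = -12.06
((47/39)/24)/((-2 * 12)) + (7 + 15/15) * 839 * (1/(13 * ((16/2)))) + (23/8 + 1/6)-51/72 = 1502161/22464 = 66.87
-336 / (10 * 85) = -168 / 425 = -0.40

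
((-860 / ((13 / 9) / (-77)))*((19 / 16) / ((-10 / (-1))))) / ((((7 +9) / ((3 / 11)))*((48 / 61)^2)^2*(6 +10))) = 79184364679 / 5234491392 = 15.13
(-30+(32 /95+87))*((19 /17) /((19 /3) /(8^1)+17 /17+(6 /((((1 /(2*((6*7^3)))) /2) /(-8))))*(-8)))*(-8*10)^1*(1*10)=-4183296 /257944927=-0.02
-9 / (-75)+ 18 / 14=246 / 175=1.41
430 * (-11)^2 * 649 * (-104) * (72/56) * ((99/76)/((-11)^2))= -6464935620/133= -48608538.50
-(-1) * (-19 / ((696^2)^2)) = -19 / 234658861056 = -0.00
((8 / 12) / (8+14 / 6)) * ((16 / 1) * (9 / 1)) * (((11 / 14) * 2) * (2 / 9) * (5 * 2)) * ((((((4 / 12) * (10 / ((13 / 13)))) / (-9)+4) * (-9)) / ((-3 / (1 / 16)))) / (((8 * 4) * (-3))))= -385 / 1674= -0.23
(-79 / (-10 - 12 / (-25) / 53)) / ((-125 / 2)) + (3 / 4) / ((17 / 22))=949777 / 1125230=0.84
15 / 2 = 7.50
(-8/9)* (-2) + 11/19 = 403/171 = 2.36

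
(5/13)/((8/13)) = 5/8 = 0.62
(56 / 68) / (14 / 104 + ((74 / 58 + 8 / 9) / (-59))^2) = 172630058328 / 28500569819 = 6.06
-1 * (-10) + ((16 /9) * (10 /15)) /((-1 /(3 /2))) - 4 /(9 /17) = 2 /3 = 0.67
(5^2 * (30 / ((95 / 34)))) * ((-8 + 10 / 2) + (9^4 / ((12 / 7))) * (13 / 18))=28163475 / 38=741144.08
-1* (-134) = 134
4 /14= 2 /7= 0.29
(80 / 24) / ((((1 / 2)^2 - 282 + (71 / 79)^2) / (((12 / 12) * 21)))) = -1747480 / 7013443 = -0.25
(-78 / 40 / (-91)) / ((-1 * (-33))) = 1 / 1540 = 0.00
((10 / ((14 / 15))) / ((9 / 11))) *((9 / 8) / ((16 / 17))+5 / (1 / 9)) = 542025 / 896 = 604.94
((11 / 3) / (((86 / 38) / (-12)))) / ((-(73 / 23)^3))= 0.61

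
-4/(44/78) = -78/11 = -7.09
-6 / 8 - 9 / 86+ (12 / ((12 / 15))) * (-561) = -1447527 / 172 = -8415.85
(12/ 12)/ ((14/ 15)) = 15/ 14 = 1.07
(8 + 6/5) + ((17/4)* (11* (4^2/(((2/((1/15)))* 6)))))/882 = 73067/7938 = 9.20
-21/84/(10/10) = -1/4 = -0.25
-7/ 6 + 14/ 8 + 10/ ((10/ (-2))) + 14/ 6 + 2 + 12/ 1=179/ 12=14.92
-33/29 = -1.14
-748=-748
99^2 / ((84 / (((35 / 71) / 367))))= 16335 / 104228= 0.16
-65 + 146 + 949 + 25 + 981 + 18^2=2360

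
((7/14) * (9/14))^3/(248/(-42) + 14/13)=-28431/4133248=-0.01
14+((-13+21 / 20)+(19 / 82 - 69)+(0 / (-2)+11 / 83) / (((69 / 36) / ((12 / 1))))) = -103140601 / 1565380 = -65.89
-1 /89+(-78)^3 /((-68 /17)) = 10558781 /89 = 118637.99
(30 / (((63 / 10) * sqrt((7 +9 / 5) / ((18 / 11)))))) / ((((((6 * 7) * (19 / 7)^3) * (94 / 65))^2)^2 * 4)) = 367518931609375 * sqrt(10) / 4926997117443615777282627072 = 0.00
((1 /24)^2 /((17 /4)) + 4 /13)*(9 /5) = 1961 /3536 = 0.55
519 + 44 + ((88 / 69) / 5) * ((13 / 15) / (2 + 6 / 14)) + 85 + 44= 60886708 / 87975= 692.09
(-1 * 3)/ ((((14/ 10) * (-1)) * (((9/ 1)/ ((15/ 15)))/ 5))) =25/ 21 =1.19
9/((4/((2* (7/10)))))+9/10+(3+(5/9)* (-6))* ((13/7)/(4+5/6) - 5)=68069/12180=5.59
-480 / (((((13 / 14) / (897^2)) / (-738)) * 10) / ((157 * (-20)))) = -96382195902720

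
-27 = -27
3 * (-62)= -186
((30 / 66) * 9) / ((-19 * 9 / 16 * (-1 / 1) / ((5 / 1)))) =400 / 209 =1.91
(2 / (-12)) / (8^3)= -1 / 3072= -0.00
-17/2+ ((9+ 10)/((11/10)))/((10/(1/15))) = -2767/330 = -8.38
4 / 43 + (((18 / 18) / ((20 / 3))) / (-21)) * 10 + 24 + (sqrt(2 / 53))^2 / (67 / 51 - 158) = 6124504699 / 254960846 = 24.02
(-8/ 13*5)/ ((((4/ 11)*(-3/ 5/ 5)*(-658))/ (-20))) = 27500/ 12831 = 2.14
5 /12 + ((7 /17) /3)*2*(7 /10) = 207 /340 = 0.61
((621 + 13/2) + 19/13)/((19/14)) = 114471/247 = 463.45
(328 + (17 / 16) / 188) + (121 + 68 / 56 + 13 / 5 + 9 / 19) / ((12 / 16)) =2970812923 / 6000960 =495.06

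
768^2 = 589824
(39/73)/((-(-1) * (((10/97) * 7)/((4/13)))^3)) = 21904152/528948875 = 0.04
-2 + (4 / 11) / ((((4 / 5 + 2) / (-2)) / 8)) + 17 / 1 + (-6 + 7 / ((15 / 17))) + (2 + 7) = 27553 / 1155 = 23.86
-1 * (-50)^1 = 50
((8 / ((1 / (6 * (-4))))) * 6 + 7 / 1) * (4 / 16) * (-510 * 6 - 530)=2055275 / 2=1027637.50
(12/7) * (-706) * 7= -8472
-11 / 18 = -0.61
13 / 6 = 2.17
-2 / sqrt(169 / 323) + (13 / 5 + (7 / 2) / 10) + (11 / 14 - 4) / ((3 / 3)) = -2 *sqrt(323) / 13 - 37 / 140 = -3.03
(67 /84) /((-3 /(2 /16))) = -67 /2016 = -0.03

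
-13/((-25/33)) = 429/25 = 17.16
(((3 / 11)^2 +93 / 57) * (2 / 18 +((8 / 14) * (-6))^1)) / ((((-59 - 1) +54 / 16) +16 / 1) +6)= 31376 / 191961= 0.16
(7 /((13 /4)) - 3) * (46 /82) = -253 /533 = -0.47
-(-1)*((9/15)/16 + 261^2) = 68121.04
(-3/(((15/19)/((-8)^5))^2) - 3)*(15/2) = -387620798689/10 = -38762079868.90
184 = 184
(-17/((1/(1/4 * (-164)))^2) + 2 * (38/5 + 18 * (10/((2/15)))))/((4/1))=-129309/20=-6465.45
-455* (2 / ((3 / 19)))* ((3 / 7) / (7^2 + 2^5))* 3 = -91.48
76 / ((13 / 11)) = 836 / 13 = 64.31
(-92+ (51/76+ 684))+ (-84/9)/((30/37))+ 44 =2138047/3420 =625.16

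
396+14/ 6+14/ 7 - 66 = 1003/ 3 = 334.33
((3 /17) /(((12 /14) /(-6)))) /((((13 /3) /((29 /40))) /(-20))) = 1827 /442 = 4.13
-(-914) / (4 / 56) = 12796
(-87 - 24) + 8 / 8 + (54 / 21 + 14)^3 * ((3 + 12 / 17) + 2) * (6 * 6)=5450007422 / 5831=934660.85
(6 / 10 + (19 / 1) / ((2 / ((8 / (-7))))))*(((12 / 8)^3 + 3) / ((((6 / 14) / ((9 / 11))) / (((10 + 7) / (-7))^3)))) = 269856351 / 150920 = 1788.08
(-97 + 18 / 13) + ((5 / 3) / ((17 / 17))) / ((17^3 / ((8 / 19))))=-348090443 / 3640533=-95.62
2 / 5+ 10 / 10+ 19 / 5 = 26 / 5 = 5.20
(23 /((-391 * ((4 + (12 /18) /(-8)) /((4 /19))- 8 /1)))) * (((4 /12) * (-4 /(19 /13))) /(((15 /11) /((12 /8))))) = 4576 /822035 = 0.01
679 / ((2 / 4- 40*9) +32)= -1358 / 655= -2.07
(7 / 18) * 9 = 3.50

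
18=18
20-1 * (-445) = 465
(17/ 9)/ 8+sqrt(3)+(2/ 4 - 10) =-667/ 72+sqrt(3) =-7.53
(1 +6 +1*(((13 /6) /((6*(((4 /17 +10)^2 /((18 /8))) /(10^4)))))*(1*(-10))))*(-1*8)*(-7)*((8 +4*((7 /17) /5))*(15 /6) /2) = -448123.30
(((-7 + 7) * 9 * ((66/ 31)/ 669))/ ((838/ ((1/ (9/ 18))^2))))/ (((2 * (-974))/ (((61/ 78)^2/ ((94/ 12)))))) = 0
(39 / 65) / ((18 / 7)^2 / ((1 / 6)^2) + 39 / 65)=49 / 19489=0.00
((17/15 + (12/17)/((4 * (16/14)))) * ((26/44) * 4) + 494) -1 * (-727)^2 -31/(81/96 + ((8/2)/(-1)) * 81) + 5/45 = -20421807431063/38675340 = -528031.75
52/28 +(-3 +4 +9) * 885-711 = 56986/7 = 8140.86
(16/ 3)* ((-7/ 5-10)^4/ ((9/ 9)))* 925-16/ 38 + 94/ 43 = 1701852591938/ 20425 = 83322036.32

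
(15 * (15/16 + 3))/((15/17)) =1071/16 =66.94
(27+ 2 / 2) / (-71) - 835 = -59313 / 71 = -835.39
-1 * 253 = -253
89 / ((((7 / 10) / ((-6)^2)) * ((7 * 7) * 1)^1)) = 32040 / 343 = 93.41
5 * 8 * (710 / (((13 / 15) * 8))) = 53250 / 13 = 4096.15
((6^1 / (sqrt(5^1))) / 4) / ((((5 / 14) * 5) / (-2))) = -42 * sqrt(5) / 125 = -0.75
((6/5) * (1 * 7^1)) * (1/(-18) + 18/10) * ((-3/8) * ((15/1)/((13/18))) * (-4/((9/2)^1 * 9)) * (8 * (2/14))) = 2512/195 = 12.88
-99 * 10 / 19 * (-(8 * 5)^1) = 39600 / 19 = 2084.21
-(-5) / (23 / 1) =5 / 23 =0.22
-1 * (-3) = 3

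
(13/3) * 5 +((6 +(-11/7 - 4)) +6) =590/21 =28.10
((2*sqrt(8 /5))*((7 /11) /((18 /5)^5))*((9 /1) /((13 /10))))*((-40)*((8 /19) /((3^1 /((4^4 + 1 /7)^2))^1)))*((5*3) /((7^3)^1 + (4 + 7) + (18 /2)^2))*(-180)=1461295000000*sqrt(10) /109658367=42140.15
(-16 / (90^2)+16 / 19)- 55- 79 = -5123326 / 38475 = -133.16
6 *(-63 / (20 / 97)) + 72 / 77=-1410921 / 770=-1832.36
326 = 326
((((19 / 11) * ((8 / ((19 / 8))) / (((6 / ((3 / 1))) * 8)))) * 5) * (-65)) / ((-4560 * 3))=0.01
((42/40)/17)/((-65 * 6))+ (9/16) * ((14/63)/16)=5413/707200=0.01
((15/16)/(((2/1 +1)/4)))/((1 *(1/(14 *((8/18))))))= 70/9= 7.78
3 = 3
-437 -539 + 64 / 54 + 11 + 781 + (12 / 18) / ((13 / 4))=-64096 / 351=-182.61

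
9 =9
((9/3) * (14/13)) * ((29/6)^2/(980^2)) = 841/10701600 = 0.00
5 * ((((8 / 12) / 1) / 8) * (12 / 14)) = 5 / 14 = 0.36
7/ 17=0.41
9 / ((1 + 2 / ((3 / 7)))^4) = 729 / 83521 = 0.01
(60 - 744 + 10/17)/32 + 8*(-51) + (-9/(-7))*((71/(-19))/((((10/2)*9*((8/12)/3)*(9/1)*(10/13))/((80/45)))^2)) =-7077004247773/16482690000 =-429.36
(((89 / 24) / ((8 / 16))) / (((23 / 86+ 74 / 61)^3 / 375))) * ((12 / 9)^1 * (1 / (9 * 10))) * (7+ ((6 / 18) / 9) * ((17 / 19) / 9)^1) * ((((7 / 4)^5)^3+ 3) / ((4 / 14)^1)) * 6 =2698698764161976372230242032875 / 326649648648628180353024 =8261753.15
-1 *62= -62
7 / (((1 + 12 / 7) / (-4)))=-196 / 19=-10.32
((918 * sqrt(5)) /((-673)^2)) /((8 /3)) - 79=-79 + 1377 * sqrt(5) /1811716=-79.00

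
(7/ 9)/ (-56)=-1/ 72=-0.01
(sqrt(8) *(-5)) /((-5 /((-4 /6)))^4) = -32 *sqrt(2) /10125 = -0.00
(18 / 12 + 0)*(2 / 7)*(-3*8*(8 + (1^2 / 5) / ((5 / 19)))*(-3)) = 47304 / 175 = 270.31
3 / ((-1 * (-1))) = 3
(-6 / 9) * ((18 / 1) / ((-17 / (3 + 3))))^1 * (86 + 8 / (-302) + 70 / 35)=956448 / 2567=372.59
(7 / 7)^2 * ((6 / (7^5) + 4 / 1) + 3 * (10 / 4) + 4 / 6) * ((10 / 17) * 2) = 12269470 / 857157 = 14.31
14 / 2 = 7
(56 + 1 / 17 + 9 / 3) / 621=0.10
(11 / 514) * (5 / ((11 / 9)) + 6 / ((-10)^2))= 2283 / 25700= 0.09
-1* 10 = -10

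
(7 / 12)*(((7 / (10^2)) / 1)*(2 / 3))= 49 / 1800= 0.03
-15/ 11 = -1.36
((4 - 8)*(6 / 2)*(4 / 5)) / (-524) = 12 / 655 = 0.02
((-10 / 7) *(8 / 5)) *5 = -80 / 7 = -11.43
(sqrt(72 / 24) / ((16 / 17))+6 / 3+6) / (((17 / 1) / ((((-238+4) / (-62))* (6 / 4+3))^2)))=1108809* sqrt(3) / 61504+2217618 / 16337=166.97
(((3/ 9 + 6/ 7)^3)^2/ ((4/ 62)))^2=57280063629150390625/ 29423310045546564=1946.76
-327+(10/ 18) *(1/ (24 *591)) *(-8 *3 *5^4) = -1742438/ 5319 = -327.59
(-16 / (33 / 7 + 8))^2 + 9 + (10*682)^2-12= 368424709181 / 7921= 46512398.58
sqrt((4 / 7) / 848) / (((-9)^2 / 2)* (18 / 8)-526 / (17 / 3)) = -68* sqrt(371) / 85701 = -0.02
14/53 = 0.26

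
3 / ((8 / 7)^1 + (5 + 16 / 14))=7 / 17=0.41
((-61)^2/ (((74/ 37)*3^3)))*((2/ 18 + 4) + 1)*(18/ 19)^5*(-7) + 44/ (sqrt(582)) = -4658453856/ 2476099 + 22*sqrt(582)/ 291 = -1879.54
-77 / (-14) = 11 / 2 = 5.50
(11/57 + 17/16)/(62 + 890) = 1145/868224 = 0.00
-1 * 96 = -96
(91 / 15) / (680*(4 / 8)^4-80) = -182 / 1125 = -0.16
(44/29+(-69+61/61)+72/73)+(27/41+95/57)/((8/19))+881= 855151021/1041564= 821.03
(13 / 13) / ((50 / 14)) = 7 / 25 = 0.28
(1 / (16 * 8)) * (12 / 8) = 3 / 256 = 0.01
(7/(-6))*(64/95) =-224/285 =-0.79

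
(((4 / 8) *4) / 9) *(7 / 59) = 14 / 531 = 0.03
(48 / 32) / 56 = 3 / 112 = 0.03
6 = 6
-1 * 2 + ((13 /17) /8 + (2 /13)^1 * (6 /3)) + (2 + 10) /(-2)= -13431 /1768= -7.60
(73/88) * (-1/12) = -73/1056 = -0.07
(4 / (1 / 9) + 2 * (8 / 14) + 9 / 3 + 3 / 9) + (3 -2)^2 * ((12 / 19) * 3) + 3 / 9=17039 / 399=42.70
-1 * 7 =-7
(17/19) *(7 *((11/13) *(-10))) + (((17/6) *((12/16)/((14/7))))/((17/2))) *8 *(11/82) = -52.86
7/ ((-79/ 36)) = -252/ 79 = -3.19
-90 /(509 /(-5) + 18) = 450 /419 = 1.07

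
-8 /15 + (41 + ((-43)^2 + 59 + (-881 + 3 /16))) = 256237 /240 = 1067.65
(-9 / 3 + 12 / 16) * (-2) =9 / 2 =4.50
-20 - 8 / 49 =-988 / 49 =-20.16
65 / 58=1.12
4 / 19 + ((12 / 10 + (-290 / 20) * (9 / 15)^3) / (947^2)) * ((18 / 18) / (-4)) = 3587245177 / 17039371000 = 0.21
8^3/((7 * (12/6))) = 256/7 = 36.57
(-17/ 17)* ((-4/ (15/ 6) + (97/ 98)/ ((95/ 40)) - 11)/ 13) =56713/ 60515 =0.94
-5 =-5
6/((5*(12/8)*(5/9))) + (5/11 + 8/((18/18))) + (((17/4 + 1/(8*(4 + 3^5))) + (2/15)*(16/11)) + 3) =28266023/1630200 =17.34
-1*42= -42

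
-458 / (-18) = 229 / 9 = 25.44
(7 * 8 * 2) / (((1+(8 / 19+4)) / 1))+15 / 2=5801 / 206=28.16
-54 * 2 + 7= -101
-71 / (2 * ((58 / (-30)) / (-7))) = -7455 / 58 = -128.53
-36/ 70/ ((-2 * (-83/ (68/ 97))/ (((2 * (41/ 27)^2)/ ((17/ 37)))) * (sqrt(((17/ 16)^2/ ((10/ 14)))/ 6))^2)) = -254758912/ 3078275697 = -0.08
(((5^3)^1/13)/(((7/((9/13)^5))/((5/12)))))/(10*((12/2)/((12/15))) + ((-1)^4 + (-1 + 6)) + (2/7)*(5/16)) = 24603750/21918539669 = 0.00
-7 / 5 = -1.40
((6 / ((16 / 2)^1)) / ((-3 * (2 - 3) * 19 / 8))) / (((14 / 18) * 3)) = 6 / 133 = 0.05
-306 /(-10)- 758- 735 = -7312 /5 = -1462.40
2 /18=1 /9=0.11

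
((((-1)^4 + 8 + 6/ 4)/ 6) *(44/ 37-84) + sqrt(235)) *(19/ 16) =-50939/ 296 + 19 *sqrt(235)/ 16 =-153.89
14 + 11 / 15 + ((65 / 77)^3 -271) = -255.67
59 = 59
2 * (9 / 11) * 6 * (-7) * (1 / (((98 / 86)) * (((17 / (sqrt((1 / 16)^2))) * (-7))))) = 1161 / 36652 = 0.03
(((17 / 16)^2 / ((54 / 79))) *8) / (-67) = -22831 / 115776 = -0.20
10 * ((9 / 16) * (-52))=-585 / 2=-292.50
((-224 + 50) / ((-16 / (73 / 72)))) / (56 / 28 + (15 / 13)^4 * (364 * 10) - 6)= 4651049 / 2719912704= 0.00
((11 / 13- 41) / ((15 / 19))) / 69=-1102 / 1495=-0.74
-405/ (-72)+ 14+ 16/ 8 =173/ 8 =21.62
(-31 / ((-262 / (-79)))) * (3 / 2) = -7347 / 524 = -14.02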